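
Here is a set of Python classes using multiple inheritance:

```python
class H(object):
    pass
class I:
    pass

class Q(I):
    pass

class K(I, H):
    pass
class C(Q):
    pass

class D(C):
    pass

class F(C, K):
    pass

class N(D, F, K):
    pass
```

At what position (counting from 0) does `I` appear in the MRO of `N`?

6

L[N] = N + merge(L[D], L[F], L[K], [D F K])
  take D:  [D C Q I object] + [F C Q K I H object] + [K I H object] + [D F K]
  take F:  [C Q I object] + [F C Q K I H object] + [K I H object] + [F K]
  take C:  [C Q I object] + [C Q K I H object] + [K I H object] + [K]
  take Q:  [Q I object] + [Q K I H object] + [K I H object] + [K]
  take K:  [I object] + [K I H object] + [K I H object] + [K]
  take I:  [I object] + [I H object] + [I H object]
  take H:  [object] + [H object] + [H object]
  take object:  [object] + [object] + [object]
MRO: N D F C Q K I H object
I sits at index 6.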